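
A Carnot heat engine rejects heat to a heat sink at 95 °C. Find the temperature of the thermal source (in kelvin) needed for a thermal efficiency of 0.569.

T_H ≈ 854 K

T_C = 95 °C → 95 + 273.15 = 368.15 K.
From η = 1 − T_C/T_H, solving for T_H gives T_H = T_C/(1 − η) = 368.15/(1 − 0.569) = 854 K.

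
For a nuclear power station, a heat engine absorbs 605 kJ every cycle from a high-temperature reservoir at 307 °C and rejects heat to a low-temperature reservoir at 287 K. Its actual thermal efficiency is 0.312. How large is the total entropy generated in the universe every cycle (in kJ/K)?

ΔS_univ ≈ 0.407 kJ/K

T_H = 307 °C → 307 + 273.15 = 580.15 K.
W = η·Q_H = 0.312 × 605 = 188.8 kJ, so Q_C = Q_H − W = 416.2 kJ.
The hot reservoir loses entropy Q_H/T_H = 605/580.15 = 1.043 kJ/K; the cold reservoir gains Q_C/T_C = 416.2/287.00 = 1.450 kJ/K.
ΔS_univ = −Q_H/T_H + Q_C/T_C = 0.407 kJ/K (> 0, since η = 0.312 < η_Carnot = 0.505).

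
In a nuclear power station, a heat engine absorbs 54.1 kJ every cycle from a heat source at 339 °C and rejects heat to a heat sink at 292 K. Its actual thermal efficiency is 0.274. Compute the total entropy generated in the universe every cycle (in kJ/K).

ΔS_univ ≈ 0.0461 kJ/K

T_H = 339 °C → 339 + 273.15 = 612.15 K.
W = η·Q_H = 0.274 × 54.1 = 14.82 kJ, so Q_C = Q_H − W = 39.28 kJ.
Reservoir entropy changes: ΔS_H = −Q_H/T_H = −54.1/612.15 = -0.08838 kJ/K and ΔS_C = +Q_C/T_C = 39.28/292.00 = 0.1345 kJ/K.
ΔS_univ = −Q_H/T_H + Q_C/T_C = 0.0461 kJ/K (> 0, since η = 0.274 < η_Carnot = 0.523).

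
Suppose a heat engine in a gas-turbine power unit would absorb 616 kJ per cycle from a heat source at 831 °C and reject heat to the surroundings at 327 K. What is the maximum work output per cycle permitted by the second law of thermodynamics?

W_max ≈ 433.6 kJ

T_H = 831 °C → 831 + 273.15 = 1104.15 K.
The second-law ceiling is the Carnot efficiency, η_max = 1 − T_C/T_H = 1 − 327.00/1104.15 = 0.7038.
W_max = η_max · Q_H = 0.7038 × 616 = 433.6 kJ.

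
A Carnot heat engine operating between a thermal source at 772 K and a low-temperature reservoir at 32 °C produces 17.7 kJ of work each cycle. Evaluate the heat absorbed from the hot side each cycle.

Q_H ≈ 29.27 kJ

T_C = 32 °C → 32 + 273.15 = 305.15 K.
Since the cycle is reversible, η = 1 − T_C/T_H = 1 − 305.15/772.00 = 0.6047.
Q_H = W/η = 17.7/0.6047 = 29.27 kJ.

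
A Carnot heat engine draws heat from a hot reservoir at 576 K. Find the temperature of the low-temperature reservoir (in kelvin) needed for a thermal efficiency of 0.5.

T_C ≈ 288 K

From η = 1 − T_C/T_H, T_C = T_H·(1 − η) = 576.00 × (1 − 0.5) = 288 K.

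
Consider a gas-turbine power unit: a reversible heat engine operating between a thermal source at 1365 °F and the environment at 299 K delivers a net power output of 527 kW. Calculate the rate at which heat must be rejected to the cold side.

Q̇_C ≈ 220.5 kW

T_H = 1365 °F → (1365 − 32) × 5/9 = 740.56 °C = 1013.71 K.
For a reversible engine, η = 1 − T_C/T_H = 1 − 299.00/1013.71 = 0.7050.
Since Q_C/Q_H = T_C/T_H and Q_H = W/η, Q_C = W·T_C/(T_H − T_C) = 527 × 299.00/714.71 = 220.5 kW.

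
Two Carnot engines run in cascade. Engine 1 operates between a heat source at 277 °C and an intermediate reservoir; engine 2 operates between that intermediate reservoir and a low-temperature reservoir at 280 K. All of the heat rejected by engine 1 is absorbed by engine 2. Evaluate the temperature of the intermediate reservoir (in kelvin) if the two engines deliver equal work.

T_m ≈ 415 K

T_H = 277 °C → 277 + 273.15 = 550.15 K.
For reversible stages Q_m = Q_H·(T_m/T_H). Setting W₁ = Q_H(1 − T_m/T_H) equal to W₂ = Q_m(1 − T_C/T_m) = Q_H·(T_m − T_C)/T_H gives T_H − T_m = T_m − T_C, so T_m = (T_H + T_C)/2 = (550.15 + 280.00)/2 = 415 K.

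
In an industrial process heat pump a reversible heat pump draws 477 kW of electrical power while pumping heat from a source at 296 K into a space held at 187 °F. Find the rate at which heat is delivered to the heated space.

T_H = 187 °F → (187 − 32) × 5/9 = 86.11 °C = 359.26 K.
COP_HP = T_H/(T_H − T_C) = 359.26/63.26 = 5.6790.
Q_H = COP_HP · W = 5.6790 × 477 = 2710 kW.

Q̇_H ≈ 2710 kW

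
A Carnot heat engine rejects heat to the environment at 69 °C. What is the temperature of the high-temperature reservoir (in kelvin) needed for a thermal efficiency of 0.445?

T_C = 69 °C → 69 + 273.15 = 342.15 K.
From η = 1 − T_C/T_H, solving for T_H gives T_H = T_C/(1 − η) = 342.15/(1 − 0.445) = 616 K.

T_H ≈ 616 K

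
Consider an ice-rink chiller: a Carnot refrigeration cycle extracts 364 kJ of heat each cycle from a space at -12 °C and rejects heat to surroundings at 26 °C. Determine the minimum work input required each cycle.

W_in ≈ 53.0 kJ

T_H = 26 °C → 26 + 273.15 = 299.15 K.
T_C = -12 °C → -12 + 273.15 = 261.15 K.
Carnot COP: COP_R = T_C/(T_H − T_C) = 261.15/38.00 = 6.8724.
W = Q_C/COP_R = 364/6.8724 = 53.0 kJ.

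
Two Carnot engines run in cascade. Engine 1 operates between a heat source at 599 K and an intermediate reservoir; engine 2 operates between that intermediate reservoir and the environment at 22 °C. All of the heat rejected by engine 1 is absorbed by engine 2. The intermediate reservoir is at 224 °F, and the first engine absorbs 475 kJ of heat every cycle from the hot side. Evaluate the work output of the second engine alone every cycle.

T_C = 22 °C → 22 + 273.15 = 295.15 K.
T_m = 224 °F → (224 − 32) × 5/9 = 106.67 °C = 379.82 K.
Heat entering the second stage: Q_m = Q_H·(T_m/T_H) = 475 × 379.82/599.00 = 301.2 kJ.
Second-stage efficiency η₂ = 1 − T_C/T_m = 1 − 295.15/379.82 = 0.2229, so W₂ = η₂·Q_m = 67.14 kJ.

W₂ ≈ 67.14 kJ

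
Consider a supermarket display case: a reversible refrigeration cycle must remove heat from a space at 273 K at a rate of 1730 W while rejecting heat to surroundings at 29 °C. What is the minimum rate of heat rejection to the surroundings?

Q̇_H ≈ 1910 W

T_H = 29 °C → 29 + 273.15 = 302.15 K.
For a reversible cycle Q_H/Q_C = T_H/T_C, so Q_H = Q_C·T_H/T_C = 1730 × 302.15/273.00 = 1910 W.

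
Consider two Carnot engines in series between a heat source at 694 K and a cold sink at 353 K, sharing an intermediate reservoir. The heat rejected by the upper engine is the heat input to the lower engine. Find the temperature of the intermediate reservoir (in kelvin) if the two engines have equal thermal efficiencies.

Equal efficiencies require 1 − T_m/T_H = 1 − T_C/T_m, i.e. T_m/T_H = T_C/T_m, so T_m = √(T_H·T_C) = √(694.00 × 353.00) = 495 K.

T_m ≈ 495 K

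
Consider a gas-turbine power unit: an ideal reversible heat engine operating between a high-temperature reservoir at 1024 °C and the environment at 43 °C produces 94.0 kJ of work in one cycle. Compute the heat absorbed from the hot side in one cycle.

T_H = 1024 °C → 1024 + 273.15 = 1297.15 K.
T_C = 43 °C → 43 + 273.15 = 316.15 K.
Since the cycle is reversible, η = 1 − T_C/T_H = 1 − 316.15/1297.15 = 0.7563.
Q_H = W/η = 94.0/0.7563 = 124.3 kJ.

Q_H ≈ 124.3 kJ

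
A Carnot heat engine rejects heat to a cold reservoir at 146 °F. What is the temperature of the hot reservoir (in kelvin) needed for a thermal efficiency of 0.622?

T_H ≈ 890.2 K

T_C = 146 °F → (146 − 32) × 5/9 = 63.33 °C = 336.48 K.
From η = 1 − T_C/T_H, solving for T_H gives T_H = T_C/(1 − η) = 336.48/(1 − 0.622) = 890.2 K.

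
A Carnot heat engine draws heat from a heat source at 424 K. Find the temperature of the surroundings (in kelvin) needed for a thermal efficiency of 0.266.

From η = 1 − T_C/T_H, T_C = T_H·(1 − η) = 424.00 × (1 − 0.266) = 311.2 K.

T_C ≈ 311.2 K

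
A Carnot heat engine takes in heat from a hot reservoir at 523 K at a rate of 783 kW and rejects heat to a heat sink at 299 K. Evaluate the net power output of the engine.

Ẇ ≈ 335.4 kW

Carnot efficiency: η = 1 − T_C/T_H = 1 − 299.00/523.00 = 0.4283.
W = η·Q_H = 0.4283 × 783 = 335.4 kW.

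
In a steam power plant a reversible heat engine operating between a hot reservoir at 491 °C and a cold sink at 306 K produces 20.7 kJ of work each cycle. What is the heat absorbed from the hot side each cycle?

T_H = 491 °C → 491 + 273.15 = 764.15 K.
Since the cycle is reversible, η = 1 − T_C/T_H = 1 − 306.00/764.15 = 0.5996.
Q_H = W/η = 20.7/0.5996 = 34.5 kJ.

Q_H ≈ 34.5 kJ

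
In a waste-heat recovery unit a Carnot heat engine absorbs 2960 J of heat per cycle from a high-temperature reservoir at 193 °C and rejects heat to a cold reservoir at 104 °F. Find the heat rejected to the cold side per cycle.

T_H = 193 °C → 193 + 273.15 = 466.15 K.
T_C = 104 °F → (104 − 32) × 5/9 = 40.00 °C = 313.15 K.
Carnot efficiency: η = 1 − T_C/T_H = 1 − 313.15/466.15 = 0.3282.
For a reversible cycle Q_C/Q_H = T_C/T_H, so Q_C = 2960 × 313.15/466.15 = 1988 J.

Q_C ≈ 1988 J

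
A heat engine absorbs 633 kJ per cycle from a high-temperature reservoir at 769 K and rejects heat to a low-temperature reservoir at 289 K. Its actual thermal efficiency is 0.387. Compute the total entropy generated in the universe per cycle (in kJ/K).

ΔS_univ ≈ 0.5195 kJ/K

W = η·Q_H = 0.387 × 633 = 245.0 kJ, so Q_C = Q_H − W = 388.0 kJ.
Reservoir entropy changes: ΔS_H = −Q_H/T_H = −633/769.00 = -0.8231 kJ/K and ΔS_C = +Q_C/T_C = 388.0/289.00 = 1.343 kJ/K.
ΔS_univ = −Q_H/T_H + Q_C/T_C = 0.5195 kJ/K (> 0, since η = 0.387 < η_Carnot = 0.624).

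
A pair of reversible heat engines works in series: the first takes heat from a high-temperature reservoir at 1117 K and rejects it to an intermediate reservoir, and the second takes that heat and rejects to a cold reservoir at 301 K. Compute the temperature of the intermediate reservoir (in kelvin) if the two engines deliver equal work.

T_m ≈ 709 K

For reversible stages Q_m = Q_H·(T_m/T_H). Setting W₁ = Q_H(1 − T_m/T_H) equal to W₂ = Q_m(1 − T_C/T_m) = Q_H·(T_m − T_C)/T_H gives T_H − T_m = T_m − T_C, so T_m = (T_H + T_C)/2 = (1117.00 + 301.00)/2 = 709 K.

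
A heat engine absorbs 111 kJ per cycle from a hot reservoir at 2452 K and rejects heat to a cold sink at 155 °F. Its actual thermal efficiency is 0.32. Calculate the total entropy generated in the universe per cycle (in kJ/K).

ΔS_univ ≈ 0.176 kJ/K

T_C = 155 °F → (155 − 32) × 5/9 = 68.33 °C = 341.48 K.
W = η·Q_H = 0.32 × 111 = 35.52 kJ, so Q_C = Q_H − W = 75.48 kJ.
Entropy balance on the reservoirs: −Q_H/T_H = -0.04527 kJ/K, +Q_C/T_C = 0.2210 kJ/K.
ΔS_univ = −Q_H/T_H + Q_C/T_C = 0.176 kJ/K (> 0, since η = 0.32 < η_Carnot = 0.861).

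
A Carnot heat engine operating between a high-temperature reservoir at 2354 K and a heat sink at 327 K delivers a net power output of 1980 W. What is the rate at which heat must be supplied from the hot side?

Q̇_H ≈ 2300 W

Since the cycle is reversible, η = 1 − T_C/T_H = 1 − 327.00/2354.00 = 0.8611.
Q_H = W/η = 1980/0.8611 = 2300 W.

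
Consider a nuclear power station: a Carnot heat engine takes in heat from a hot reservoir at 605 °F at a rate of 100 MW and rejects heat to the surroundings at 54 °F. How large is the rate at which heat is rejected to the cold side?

Q̇_C ≈ 48.25 MW

T_H = 605 °F → (605 − 32) × 5/9 = 318.33 °C = 591.48 K.
T_C = 54 °F → (54 − 32) × 5/9 = 12.22 °C = 285.37 K.
Since the cycle is reversible, η = 1 − T_C/T_H = 1 − 285.37/591.48 = 0.5175.
For a reversible cycle Q_C/Q_H = T_C/T_H, so Q_C = 100 × 285.37/591.48 = 48.25 MW.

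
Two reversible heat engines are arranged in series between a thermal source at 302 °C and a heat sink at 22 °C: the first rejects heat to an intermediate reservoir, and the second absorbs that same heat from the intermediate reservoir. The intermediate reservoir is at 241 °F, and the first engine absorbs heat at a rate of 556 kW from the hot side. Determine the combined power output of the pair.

T_H = 302 °C → 302 + 273.15 = 575.15 K.
T_C = 22 °C → 22 + 273.15 = 295.15 K.
Two reversible stages in series are equivalent to a single Carnot engine between T_H and T_C, so η_total = 1 − T_C/T_H = 1 − 295.15/575.15 = 0.4868.
W_total = η_total · Q_H = 0.4868 × 556 = 271 kW.

Ẇ_total ≈ 271 kW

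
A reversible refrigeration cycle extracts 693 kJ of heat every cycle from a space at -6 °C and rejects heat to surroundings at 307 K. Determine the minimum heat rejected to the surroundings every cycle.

T_C = -6 °C → -6 + 273.15 = 267.15 K.
For a reversible cycle Q_H/Q_C = T_H/T_C, so Q_H = Q_C·T_H/T_C = 693 × 307.00/267.15 = 796 kJ.

Q_H ≈ 796 kJ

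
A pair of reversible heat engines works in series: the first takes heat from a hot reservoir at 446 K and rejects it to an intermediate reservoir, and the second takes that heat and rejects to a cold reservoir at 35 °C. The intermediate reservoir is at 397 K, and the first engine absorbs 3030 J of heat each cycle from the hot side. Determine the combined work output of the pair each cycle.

T_C = 35 °C → 35 + 273.15 = 308.15 K.
Two reversible stages in series are equivalent to a single Carnot engine between T_H and T_C, so η_total = 1 − T_C/T_H = 1 − 308.15/446.00 = 0.3091.
W_total = η_total · Q_H = 0.3091 × 3030 = 937 J.

W_total ≈ 937 J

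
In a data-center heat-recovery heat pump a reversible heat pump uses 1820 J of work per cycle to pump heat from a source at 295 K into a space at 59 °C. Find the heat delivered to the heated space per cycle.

T_H = 59 °C → 59 + 273.15 = 332.15 K.
Reversible heating COP: COP_HP = T_H/(T_H − T_C) = 332.15/37.15 = 8.9408.
Q_H = COP_HP · W = 8.9408 × 1820 = 16270 J.

Q_H ≈ 16270 J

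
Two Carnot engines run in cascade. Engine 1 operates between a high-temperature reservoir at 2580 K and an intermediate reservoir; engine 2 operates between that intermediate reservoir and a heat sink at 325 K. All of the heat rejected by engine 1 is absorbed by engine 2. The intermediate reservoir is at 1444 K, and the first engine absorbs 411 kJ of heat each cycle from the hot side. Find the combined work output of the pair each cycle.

Two reversible stages in series are equivalent to a single Carnot engine between T_H and T_C, so η_total = 1 − T_C/T_H = 1 − 325.00/2580.00 = 0.8740.
W_total = η_total · Q_H = 0.8740 × 411 = 359 kJ.

W_total ≈ 359 kJ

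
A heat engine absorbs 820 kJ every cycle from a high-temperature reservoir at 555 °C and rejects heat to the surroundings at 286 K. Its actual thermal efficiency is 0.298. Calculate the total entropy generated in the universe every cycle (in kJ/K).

ΔS_univ ≈ 1.02 kJ/K

T_H = 555 °C → 555 + 273.15 = 828.15 K.
W = η·Q_H = 0.298 × 820 = 244.4 kJ, so Q_C = Q_H − W = 575.6 kJ.
Entropy balance on the reservoirs: −Q_H/T_H = -0.9902 kJ/K, +Q_C/T_C = 2.013 kJ/K.
ΔS_univ = −Q_H/T_H + Q_C/T_C = 1.02 kJ/K (> 0, since η = 0.298 < η_Carnot = 0.655).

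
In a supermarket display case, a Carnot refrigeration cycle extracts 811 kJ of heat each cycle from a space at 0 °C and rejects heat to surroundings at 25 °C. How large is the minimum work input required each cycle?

T_H = 25 °C → 25 + 273.15 = 298.15 K.
T_C = 0 °C → 0 + 273.15 = 273.15 K.
COP_R = T_C/(T_H − T_C) = 273.15/25.00 = 10.9260.
W = Q_C/COP_R = 811/10.9260 = 74.2 kJ.

W_in ≈ 74.2 kJ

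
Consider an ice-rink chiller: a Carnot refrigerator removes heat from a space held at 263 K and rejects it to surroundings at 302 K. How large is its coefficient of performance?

COP_R ≈ 6.74

COP_R = T_C/(T_H − T_C) = 263.00/(302.00 − 263.00) = 6.74.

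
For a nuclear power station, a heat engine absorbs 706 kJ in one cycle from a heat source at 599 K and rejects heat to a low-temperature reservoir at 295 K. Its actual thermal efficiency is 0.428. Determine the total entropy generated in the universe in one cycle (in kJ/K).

ΔS_univ ≈ 0.1903 kJ/K

W = η·Q_H = 0.428 × 706 = 302.2 kJ, so Q_C = Q_H − W = 403.8 kJ.
The hot reservoir loses entropy Q_H/T_H = 706/599.00 = 1.179 kJ/K; the cold reservoir gains Q_C/T_C = 403.8/295.00 = 1.369 kJ/K.
ΔS_univ = −Q_H/T_H + Q_C/T_C = 0.1903 kJ/K (> 0, since η = 0.428 < η_Carnot = 0.508).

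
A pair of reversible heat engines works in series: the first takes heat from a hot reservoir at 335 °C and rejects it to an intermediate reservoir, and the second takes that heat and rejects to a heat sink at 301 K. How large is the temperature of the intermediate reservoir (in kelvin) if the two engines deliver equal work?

T_m ≈ 455 K

T_H = 335 °C → 335 + 273.15 = 608.15 K.
For reversible stages Q_m = Q_H·(T_m/T_H). Setting W₁ = Q_H(1 − T_m/T_H) equal to W₂ = Q_m(1 − T_C/T_m) = Q_H·(T_m − T_C)/T_H gives T_H − T_m = T_m − T_C, so T_m = (T_H + T_C)/2 = (608.15 + 301.00)/2 = 455 K.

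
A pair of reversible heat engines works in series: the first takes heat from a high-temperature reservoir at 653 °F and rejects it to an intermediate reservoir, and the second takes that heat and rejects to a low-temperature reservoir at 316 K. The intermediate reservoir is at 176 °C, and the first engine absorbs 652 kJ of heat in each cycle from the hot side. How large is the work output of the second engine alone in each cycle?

T_H = 653 °F → (653 − 32) × 5/9 = 345.00 °C = 618.15 K.
T_m = 176 °C → 176 + 273.15 = 449.15 K.
Heat entering the second stage: Q_m = Q_H·(T_m/T_H) = 652 × 449.15/618.15 = 473.7 kJ.
Second-stage efficiency η₂ = 1 − T_C/T_m = 1 − 316.00/449.15 = 0.2964, so W₂ = η₂·Q_m = 140.4 kJ.

W₂ ≈ 140.4 kJ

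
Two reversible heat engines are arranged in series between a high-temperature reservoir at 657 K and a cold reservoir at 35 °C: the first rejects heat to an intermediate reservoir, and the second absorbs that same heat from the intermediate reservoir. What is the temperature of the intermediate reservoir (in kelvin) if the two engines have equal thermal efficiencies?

T_C = 35 °C → 35 + 273.15 = 308.15 K.
Equal efficiencies require 1 − T_m/T_H = 1 − T_C/T_m, i.e. T_m/T_H = T_C/T_m, so T_m = √(T_H·T_C) = √(657.00 × 308.15) = 450 K.

T_m ≈ 450 K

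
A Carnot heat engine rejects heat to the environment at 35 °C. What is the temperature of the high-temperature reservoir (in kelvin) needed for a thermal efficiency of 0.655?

T_C = 35 °C → 35 + 273.15 = 308.15 K.
From η = 1 − T_C/T_H, solving for T_H gives T_H = T_C/(1 − η) = 308.15/(1 − 0.655) = 893.2 K.

T_H ≈ 893.2 K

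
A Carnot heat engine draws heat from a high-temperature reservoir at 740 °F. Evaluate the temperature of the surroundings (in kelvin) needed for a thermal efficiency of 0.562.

T_C ≈ 292 K

T_H = 740 °F → (740 − 32) × 5/9 = 393.33 °C = 666.48 K.
From η = 1 − T_C/T_H, T_C = T_H·(1 − η) = 666.48 × (1 − 0.562) = 292 K.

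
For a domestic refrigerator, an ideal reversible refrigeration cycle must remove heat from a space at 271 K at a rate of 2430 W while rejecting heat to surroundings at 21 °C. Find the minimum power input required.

T_H = 21 °C → 21 + 273.15 = 294.15 K.
Carnot COP: COP_R = T_C/(T_H − T_C) = 271.00/23.15 = 11.7063.
W = Q_C/COP_R = 2430/11.7063 = 208 W.

Ẇ_in ≈ 208 W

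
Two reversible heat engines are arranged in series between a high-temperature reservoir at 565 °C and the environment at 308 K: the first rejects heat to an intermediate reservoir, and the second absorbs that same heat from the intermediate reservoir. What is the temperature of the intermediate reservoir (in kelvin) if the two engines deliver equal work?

T_m ≈ 573.1 K

T_H = 565 °C → 565 + 273.15 = 838.15 K.
For reversible stages Q_m = Q_H·(T_m/T_H). Setting W₁ = Q_H(1 − T_m/T_H) equal to W₂ = Q_m(1 − T_C/T_m) = Q_H·(T_m − T_C)/T_H gives T_H − T_m = T_m − T_C, so T_m = (T_H + T_C)/2 = (838.15 + 308.00)/2 = 573.1 K.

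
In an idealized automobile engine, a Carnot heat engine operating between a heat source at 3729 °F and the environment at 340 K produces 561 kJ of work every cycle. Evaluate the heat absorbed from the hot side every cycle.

Q_H ≈ 657 kJ

T_H = 3729 °F → (3729 − 32) × 5/9 = 2053.89 °C = 2327.04 K.
For a reversible engine, η = 1 − T_C/T_H = 1 − 340.00/2327.04 = 0.8539.
Q_H = W/η = 561/0.8539 = 657 kJ.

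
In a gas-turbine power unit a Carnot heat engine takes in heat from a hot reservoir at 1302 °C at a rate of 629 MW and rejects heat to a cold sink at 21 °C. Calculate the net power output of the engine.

T_H = 1302 °C → 1302 + 273.15 = 1575.15 K.
T_C = 21 °C → 21 + 273.15 = 294.15 K.
For a reversible engine, η = 1 − T_C/T_H = 1 − 294.15/1575.15 = 0.8133.
W = η·Q_H = 0.8133 × 629 = 512 MW.

Ẇ ≈ 512 MW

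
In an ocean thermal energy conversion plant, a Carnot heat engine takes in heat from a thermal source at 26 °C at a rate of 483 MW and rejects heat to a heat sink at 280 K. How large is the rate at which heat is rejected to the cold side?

Q̇_C ≈ 452.1 MW

T_H = 26 °C → 26 + 273.15 = 299.15 K.
η_rev = 1 − T_C/T_H = 1 − 280.00/299.15 = 0.0640.
For a reversible cycle Q_C/Q_H = T_C/T_H, so Q_C = 483 × 280.00/299.15 = 452.1 MW.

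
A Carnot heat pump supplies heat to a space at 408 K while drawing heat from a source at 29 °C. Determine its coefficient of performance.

COP_HP ≈ 3.855

T_C = 29 °C → 29 + 273.15 = 302.15 K.
Reversible heating COP: COP_HP = T_H/(T_H − T_C) = 408.00/(408.00 − 302.15) = 3.855.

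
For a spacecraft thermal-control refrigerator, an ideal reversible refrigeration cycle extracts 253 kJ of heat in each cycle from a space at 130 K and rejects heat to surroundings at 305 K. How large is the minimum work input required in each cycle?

For a reversible refrigerator, COP_R = T_C/(T_H − T_C) = 130.00/175.00 = 0.7429.
W = Q_C/COP_R = 253/0.7429 = 341 kJ.

W_in ≈ 341 kJ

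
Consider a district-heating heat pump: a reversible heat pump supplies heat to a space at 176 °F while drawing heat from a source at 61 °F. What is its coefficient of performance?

T_H = 176 °F → (176 − 32) × 5/9 = 80.00 °C = 353.15 K.
T_C = 61 °F → (61 − 32) × 5/9 = 16.11 °C = 289.26 K.
For a reversible heat pump, COP_HP = T_H/(T_H − T_C) = 353.15/(353.15 − 289.26) = 5.528.

COP_HP ≈ 5.528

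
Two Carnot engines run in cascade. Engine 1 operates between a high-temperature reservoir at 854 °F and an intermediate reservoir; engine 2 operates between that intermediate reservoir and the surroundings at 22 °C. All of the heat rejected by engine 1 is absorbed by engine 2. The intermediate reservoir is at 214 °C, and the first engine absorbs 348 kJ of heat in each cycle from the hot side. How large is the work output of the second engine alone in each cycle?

T_H = 854 °F → (854 − 32) × 5/9 = 456.67 °C = 729.82 K.
T_C = 22 °C → 22 + 273.15 = 295.15 K.
T_m = 214 °C → 214 + 273.15 = 487.15 K.
Heat entering the second stage: Q_m = Q_H·(T_m/T_H) = 348 × 487.15/729.82 = 232.3 kJ.
Second-stage efficiency η₂ = 1 − T_C/T_m = 1 − 295.15/487.15 = 0.3941, so W₂ = η₂·Q_m = 91.55 kJ.

W₂ ≈ 91.55 kJ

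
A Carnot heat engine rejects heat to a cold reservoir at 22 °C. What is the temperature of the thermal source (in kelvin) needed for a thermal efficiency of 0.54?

T_C = 22 °C → 22 + 273.15 = 295.15 K.
From η = 1 − T_C/T_H, solving for T_H gives T_H = T_C/(1 − η) = 295.15/(1 − 0.54) = 642 K.

T_H ≈ 642 K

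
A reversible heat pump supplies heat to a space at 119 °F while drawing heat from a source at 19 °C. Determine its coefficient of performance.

T_H = 119 °F → (119 − 32) × 5/9 = 48.33 °C = 321.48 K.
T_C = 19 °C → 19 + 273.15 = 292.15 K.
The Carnot heat-pump COP is COP_HP = T_H/(T_H − T_C) = 321.48/(321.48 − 292.15) = 11.0.

COP_HP ≈ 11.0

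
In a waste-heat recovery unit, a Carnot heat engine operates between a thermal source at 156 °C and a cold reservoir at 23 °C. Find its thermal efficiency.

T_H = 156 °C → 156 + 273.15 = 429.15 K.
T_C = 23 °C → 23 + 273.15 = 296.15 K.
η_rev = 1 − T_C/T_H = 1 − 296.15/429.15 = 0.310.

η ≈ 0.310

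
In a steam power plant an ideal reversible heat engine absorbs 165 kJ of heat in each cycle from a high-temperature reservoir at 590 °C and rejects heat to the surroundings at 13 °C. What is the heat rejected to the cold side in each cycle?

Q_C ≈ 54.7 kJ

T_H = 590 °C → 590 + 273.15 = 863.15 K.
T_C = 13 °C → 13 + 273.15 = 286.15 K.
η_rev = 1 − T_C/T_H = 1 − 286.15/863.15 = 0.6685.
For a reversible cycle Q_C/Q_H = T_C/T_H, so Q_C = 165 × 286.15/863.15 = 54.7 kJ.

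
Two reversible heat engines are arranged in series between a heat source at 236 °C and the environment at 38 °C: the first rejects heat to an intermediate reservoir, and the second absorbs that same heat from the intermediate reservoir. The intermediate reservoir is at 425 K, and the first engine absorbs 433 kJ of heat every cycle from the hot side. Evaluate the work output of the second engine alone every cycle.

W₂ ≈ 96.82 kJ

T_H = 236 °C → 236 + 273.15 = 509.15 K.
T_C = 38 °C → 38 + 273.15 = 311.15 K.
Heat entering the second stage: Q_m = Q_H·(T_m/T_H) = 433 × 425.00/509.15 = 361.4 kJ.
Second-stage efficiency η₂ = 1 − T_C/T_m = 1 − 311.15/425.00 = 0.2679, so W₂ = η₂·Q_m = 96.82 kJ.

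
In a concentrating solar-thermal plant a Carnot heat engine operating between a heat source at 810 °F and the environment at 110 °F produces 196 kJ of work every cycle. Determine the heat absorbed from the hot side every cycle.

T_H = 810 °F → (810 − 32) × 5/9 = 432.22 °C = 705.37 K.
T_C = 110 °F → (110 − 32) × 5/9 = 43.33 °C = 316.48 K.
η_rev = 1 − T_C/T_H = 1 − 316.48/705.37 = 0.5513.
Q_H = W/η = 196/0.5513 = 355.5 kJ.

Q_H ≈ 355.5 kJ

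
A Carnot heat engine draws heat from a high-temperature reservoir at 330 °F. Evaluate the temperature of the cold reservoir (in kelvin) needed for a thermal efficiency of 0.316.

T_H = 330 °F → (330 − 32) × 5/9 = 165.56 °C = 438.71 K.
From η = 1 − T_C/T_H, T_C = T_H·(1 − η) = 438.71 × (1 − 0.316) = 300 K.

T_C ≈ 300 K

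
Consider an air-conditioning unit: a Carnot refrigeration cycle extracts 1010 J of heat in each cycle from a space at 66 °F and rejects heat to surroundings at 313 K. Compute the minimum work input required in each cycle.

W_in ≈ 72.5 J

T_C = 66 °F → (66 − 32) × 5/9 = 18.89 °C = 292.04 K.
Carnot COP: COP_R = T_C/(T_H − T_C) = 292.04/20.96 = 13.9324.
W = Q_C/COP_R = 1010/13.9324 = 72.5 J.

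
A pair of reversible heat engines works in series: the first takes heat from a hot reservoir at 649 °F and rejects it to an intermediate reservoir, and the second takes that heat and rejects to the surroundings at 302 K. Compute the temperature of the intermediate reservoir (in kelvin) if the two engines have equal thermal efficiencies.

T_m ≈ 431 K

T_H = 649 °F → (649 − 32) × 5/9 = 342.78 °C = 615.93 K.
Equal efficiencies require 1 − T_m/T_H = 1 − T_C/T_m, i.e. T_m/T_H = T_C/T_m, so T_m = √(T_H·T_C) = √(615.93 × 302.00) = 431 K.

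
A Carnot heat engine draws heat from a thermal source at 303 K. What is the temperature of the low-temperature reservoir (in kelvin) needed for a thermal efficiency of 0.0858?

T_C ≈ 277 K

From η = 1 − T_C/T_H, T_C = T_H·(1 − η) = 303.00 × (1 − 0.0858) = 277 K.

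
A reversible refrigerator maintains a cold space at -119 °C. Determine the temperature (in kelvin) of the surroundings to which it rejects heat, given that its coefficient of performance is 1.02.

T_C = -119 °C → -119 + 273.15 = 154.15 K.
COP_R = T_C/(T_H − T_C) ⇒ T_H = T_C·(1 + 1/COP_R) = 154.15 × (1 + 1/1.02) = 305.3 K.

T_H ≈ 305.3 K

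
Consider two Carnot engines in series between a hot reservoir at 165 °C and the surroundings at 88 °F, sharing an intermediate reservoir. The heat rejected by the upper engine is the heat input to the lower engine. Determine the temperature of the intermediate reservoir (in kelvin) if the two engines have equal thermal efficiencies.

T_H = 165 °C → 165 + 273.15 = 438.15 K.
T_C = 88 °F → (88 − 32) × 5/9 = 31.11 °C = 304.26 K.
Equal efficiencies require 1 − T_m/T_H = 1 − T_C/T_m, i.e. T_m/T_H = T_C/T_m, so T_m = √(T_H·T_C) = √(438.15 × 304.26) = 365 K.

T_m ≈ 365 K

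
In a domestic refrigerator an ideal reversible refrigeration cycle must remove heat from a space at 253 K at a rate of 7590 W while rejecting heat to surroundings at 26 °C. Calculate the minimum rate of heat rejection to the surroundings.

T_H = 26 °C → 26 + 273.15 = 299.15 K.
For a reversible cycle Q_H/Q_C = T_H/T_C, so Q_H = Q_C·T_H/T_C = 7590 × 299.15/253.00 = 8974 W.

Q̇_H ≈ 8974 W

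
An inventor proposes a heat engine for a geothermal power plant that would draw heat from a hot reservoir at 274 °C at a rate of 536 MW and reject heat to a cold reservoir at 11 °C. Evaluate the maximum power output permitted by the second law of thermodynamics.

T_H = 274 °C → 274 + 273.15 = 547.15 K.
T_C = 11 °C → 11 + 273.15 = 284.15 K.
The upper bound on efficiency is η_max = 1 − T_C/T_H = 1 − 284.15/547.15 = 0.4807.
W_max = η_max · Q_H = 0.4807 × 536 = 258 MW.

Ẇ_max ≈ 258 MW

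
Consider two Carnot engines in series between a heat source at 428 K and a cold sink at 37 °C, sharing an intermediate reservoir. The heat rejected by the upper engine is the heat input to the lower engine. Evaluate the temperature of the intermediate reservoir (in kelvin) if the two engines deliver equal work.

T_m ≈ 369 K

T_C = 37 °C → 37 + 273.15 = 310.15 K.
For reversible stages Q_m = Q_H·(T_m/T_H). Setting W₁ = Q_H(1 − T_m/T_H) equal to W₂ = Q_m(1 − T_C/T_m) = Q_H·(T_m − T_C)/T_H gives T_H − T_m = T_m − T_C, so T_m = (T_H + T_C)/2 = (428.00 + 310.15)/2 = 369 K.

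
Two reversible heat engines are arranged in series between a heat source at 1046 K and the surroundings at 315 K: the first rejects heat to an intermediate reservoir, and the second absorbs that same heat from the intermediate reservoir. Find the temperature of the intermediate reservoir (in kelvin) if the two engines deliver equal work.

T_m ≈ 680 K

For reversible stages Q_m = Q_H·(T_m/T_H). Setting W₁ = Q_H(1 − T_m/T_H) equal to W₂ = Q_m(1 − T_C/T_m) = Q_H·(T_m − T_C)/T_H gives T_H − T_m = T_m − T_C, so T_m = (T_H + T_C)/2 = (1046.00 + 315.00)/2 = 680 K.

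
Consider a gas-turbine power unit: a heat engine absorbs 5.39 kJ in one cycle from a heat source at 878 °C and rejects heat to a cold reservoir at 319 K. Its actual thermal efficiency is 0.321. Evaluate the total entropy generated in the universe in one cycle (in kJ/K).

T_H = 878 °C → 878 + 273.15 = 1151.15 K.
W = η·Q_H = 0.321 × 5.39 = 1.730 kJ, so Q_C = Q_H − W = 3.660 kJ.
Entropy balance on the reservoirs: −Q_H/T_H = -0.004682 kJ/K, +Q_C/T_C = 0.01147 kJ/K.
ΔS_univ = −Q_H/T_H + Q_C/T_C = 0.00679 kJ/K (> 0, since η = 0.321 < η_Carnot = 0.723).

ΔS_univ ≈ 0.00679 kJ/K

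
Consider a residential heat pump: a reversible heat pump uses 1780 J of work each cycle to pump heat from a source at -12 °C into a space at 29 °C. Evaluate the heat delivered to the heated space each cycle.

T_H = 29 °C → 29 + 273.15 = 302.15 K.
T_C = -12 °C → -12 + 273.15 = 261.15 K.
Reversible heating COP: COP_HP = T_H/(T_H − T_C) = 302.15/41.00 = 7.3695.
Q_H = COP_HP · W = 7.3695 × 1780 = 13100 J.

Q_H ≈ 13100 J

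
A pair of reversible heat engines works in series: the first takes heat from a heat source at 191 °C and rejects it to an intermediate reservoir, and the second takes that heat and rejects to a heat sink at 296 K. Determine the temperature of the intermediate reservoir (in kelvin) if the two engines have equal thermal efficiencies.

T_H = 191 °C → 191 + 273.15 = 464.15 K.
Equal efficiencies require 1 − T_m/T_H = 1 − T_C/T_m, i.e. T_m/T_H = T_C/T_m, so T_m = √(T_H·T_C) = √(464.15 × 296.00) = 371 K.

T_m ≈ 371 K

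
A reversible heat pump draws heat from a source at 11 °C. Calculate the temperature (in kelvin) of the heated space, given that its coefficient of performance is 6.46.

T_C = 11 °C → 11 + 273.15 = 284.15 K.
COP_HP = T_H/(T_H − T_C) ⇒ T_H = T_C·COP_HP/(COP_HP − 1) = 284.15 × 6.46/(6.46 − 1) = 336.2 K.

T_H ≈ 336.2 K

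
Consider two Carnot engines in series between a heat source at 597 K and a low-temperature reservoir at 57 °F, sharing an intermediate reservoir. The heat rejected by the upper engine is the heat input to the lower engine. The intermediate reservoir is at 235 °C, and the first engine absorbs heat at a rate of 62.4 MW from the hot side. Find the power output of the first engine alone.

Ẇ₁ ≈ 9.29 MW

T_C = 57 °F → (57 − 32) × 5/9 = 13.89 °C = 287.04 K.
T_m = 235 °C → 235 + 273.15 = 508.15 K.
First-stage efficiency η₁ = 1 − T_m/T_H = 1 − 508.15/597.00 = 0.1488.
W₁ = η₁·Q_H = 0.1488 × 62.4 = 9.29 MW.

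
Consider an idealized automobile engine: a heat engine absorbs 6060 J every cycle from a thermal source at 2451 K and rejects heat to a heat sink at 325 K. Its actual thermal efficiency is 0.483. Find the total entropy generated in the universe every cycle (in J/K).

W = η·Q_H = 0.483 × 6060 = 2927 J, so Q_C = Q_H − W = 3133 J.
The hot reservoir loses entropy Q_H/T_H = 6060/2451.00 = 2.472 J/K; the cold reservoir gains Q_C/T_C = 3133/325.00 = 9.640 J/K.
ΔS_univ = −Q_H/T_H + Q_C/T_C = 7.168 J/K (> 0, since η = 0.483 < η_Carnot = 0.867).

ΔS_univ ≈ 7.168 J/K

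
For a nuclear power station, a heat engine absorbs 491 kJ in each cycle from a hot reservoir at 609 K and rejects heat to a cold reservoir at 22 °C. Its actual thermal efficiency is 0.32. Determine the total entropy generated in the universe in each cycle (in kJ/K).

ΔS_univ ≈ 0.325 kJ/K

T_C = 22 °C → 22 + 273.15 = 295.15 K.
W = η·Q_H = 0.32 × 491 = 157.1 kJ, so Q_C = Q_H − W = 333.9 kJ.
The hot reservoir loses entropy Q_H/T_H = 491/609.00 = 0.8062 kJ/K; the cold reservoir gains Q_C/T_C = 333.9/295.15 = 1.131 kJ/K.
ΔS_univ = −Q_H/T_H + Q_C/T_C = 0.325 kJ/K (> 0, since η = 0.32 < η_Carnot = 0.515).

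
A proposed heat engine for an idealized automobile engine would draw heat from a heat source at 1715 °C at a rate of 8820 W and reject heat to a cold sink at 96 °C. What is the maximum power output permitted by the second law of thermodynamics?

Ẇ_max ≈ 7180 W

T_H = 1715 °C → 1715 + 273.15 = 1988.15 K.
T_C = 96 °C → 96 + 273.15 = 369.15 K.
By the Carnot theorem, η_max = 1 − T_C/T_H = 1 − 369.15/1988.15 = 0.8143.
W_max = η_max · Q_H = 0.8143 × 8820 = 7180 W.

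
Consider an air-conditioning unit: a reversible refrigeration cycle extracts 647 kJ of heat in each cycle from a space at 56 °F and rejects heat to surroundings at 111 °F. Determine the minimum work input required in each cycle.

W_in ≈ 69.0 kJ

T_H = 111 °F → (111 − 32) × 5/9 = 43.89 °C = 317.04 K.
T_C = 56 °F → (56 − 32) × 5/9 = 13.33 °C = 286.48 K.
Carnot COP: COP_R = T_C/(T_H − T_C) = 286.48/30.56 = 9.3758.
W = Q_C/COP_R = 647/9.3758 = 69.0 kJ.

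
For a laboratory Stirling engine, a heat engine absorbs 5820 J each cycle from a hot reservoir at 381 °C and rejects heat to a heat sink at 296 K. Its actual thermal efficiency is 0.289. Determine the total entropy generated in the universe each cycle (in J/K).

ΔS_univ ≈ 5.083 J/K

T_H = 381 °C → 381 + 273.15 = 654.15 K.
W = η·Q_H = 0.289 × 5820 = 1682 J, so Q_C = Q_H − W = 4138 J.
The hot reservoir loses entropy Q_H/T_H = 5820/654.15 = 8.897 J/K; the cold reservoir gains Q_C/T_C = 4138/296.00 = 13.98 J/K.
ΔS_univ = −Q_H/T_H + Q_C/T_C = 5.083 J/K (> 0, since η = 0.289 < η_Carnot = 0.548).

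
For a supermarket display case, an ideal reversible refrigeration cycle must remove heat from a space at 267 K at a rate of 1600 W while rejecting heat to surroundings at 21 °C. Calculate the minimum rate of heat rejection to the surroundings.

Q̇_H ≈ 1763 W

T_H = 21 °C → 21 + 273.15 = 294.15 K.
For a reversible cycle Q_H/Q_C = T_H/T_C, so Q_H = Q_C·T_H/T_C = 1600 × 294.15/267.00 = 1763 W.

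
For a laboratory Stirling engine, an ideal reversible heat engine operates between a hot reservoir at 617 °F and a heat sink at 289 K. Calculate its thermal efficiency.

η ≈ 0.5168

T_H = 617 °F → (617 − 32) × 5/9 = 325.00 °C = 598.15 K.
The Carnot efficiency is η = 1 − T_C/T_H = 1 − 289.00/598.15 = 0.5168.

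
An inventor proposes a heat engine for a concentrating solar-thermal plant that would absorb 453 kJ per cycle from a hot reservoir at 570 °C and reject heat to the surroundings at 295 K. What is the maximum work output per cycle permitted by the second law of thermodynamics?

W_max ≈ 294.5 kJ

T_H = 570 °C → 570 + 273.15 = 843.15 K.
The second-law ceiling is the Carnot efficiency, η_max = 1 − T_C/T_H = 1 − 295.00/843.15 = 0.6501.
W_max = η_max · Q_H = 0.6501 × 453 = 294.5 kJ.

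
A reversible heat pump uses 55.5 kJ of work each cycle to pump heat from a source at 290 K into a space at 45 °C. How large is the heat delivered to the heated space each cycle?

Q_H ≈ 627 kJ

T_H = 45 °C → 45 + 273.15 = 318.15 K.
The Carnot heat-pump COP is COP_HP = T_H/(T_H − T_C) = 318.15/28.15 = 11.3020.
Q_H = COP_HP · W = 11.3020 × 55.5 = 627 kJ.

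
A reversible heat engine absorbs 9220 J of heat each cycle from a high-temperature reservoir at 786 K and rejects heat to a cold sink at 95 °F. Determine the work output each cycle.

W ≈ 5605 J

T_C = 95 °F → (95 − 32) × 5/9 = 35.00 °C = 308.15 K.
The Carnot efficiency is η = 1 − T_C/T_H = 1 − 308.15/786.00 = 0.6080.
W = η·Q_H = 0.6080 × 9220 = 5605 J.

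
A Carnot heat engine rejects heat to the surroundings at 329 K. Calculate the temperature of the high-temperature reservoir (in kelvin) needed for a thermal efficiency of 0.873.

From η = 1 − T_C/T_H, solving for T_H gives T_H = T_C/(1 − η) = 329.00/(1 − 0.873) = 2591 K.

T_H ≈ 2591 K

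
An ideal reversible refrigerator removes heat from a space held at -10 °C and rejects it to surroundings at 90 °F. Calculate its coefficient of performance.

COP_R ≈ 6.23

T_H = 90 °F → (90 − 32) × 5/9 = 32.22 °C = 305.37 K.
T_C = -10 °C → -10 + 273.15 = 263.15 K.
For a reversible refrigerator, COP_R = T_C/(T_H − T_C) = 263.15/(305.37 − 263.15) = 6.23.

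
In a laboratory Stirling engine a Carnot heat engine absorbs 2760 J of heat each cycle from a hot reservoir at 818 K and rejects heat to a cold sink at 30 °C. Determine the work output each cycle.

W ≈ 1737 J

T_C = 30 °C → 30 + 273.15 = 303.15 K.
Carnot efficiency: η = 1 − T_C/T_H = 1 − 303.15/818.00 = 0.6294.
W = η·Q_H = 0.6294 × 2760 = 1737 J.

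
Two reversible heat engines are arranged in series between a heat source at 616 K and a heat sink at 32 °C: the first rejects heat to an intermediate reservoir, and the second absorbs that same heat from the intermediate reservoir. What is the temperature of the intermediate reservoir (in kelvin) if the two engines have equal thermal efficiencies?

T_C = 32 °C → 32 + 273.15 = 305.15 K.
Equal efficiencies require 1 − T_m/T_H = 1 − T_C/T_m, i.e. T_m/T_H = T_C/T_m, so T_m = √(T_H·T_C) = √(616.00 × 305.15) = 434 K.

T_m ≈ 434 K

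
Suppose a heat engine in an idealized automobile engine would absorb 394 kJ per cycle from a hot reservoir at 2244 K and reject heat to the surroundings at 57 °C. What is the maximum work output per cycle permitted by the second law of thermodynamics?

W_max ≈ 336.0 kJ

T_C = 57 °C → 57 + 273.15 = 330.15 K.
By the Carnot theorem, η_max = 1 − T_C/T_H = 1 − 330.15/2244.00 = 0.8529.
W_max = η_max · Q_H = 0.8529 × 394 = 336.0 kJ.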